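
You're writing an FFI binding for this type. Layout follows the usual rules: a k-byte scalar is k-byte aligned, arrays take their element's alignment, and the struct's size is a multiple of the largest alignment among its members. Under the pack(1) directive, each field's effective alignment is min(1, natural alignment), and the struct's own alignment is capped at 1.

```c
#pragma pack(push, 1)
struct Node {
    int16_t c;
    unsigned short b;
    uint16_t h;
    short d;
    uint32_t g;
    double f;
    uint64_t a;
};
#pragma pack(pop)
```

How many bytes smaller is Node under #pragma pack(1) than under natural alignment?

natural layout:
  c at 0 (size 2, align 2) → ends 2
  b at 2 (size 2, align 2) → ends 4
  h at 4 (size 2, align 2) → ends 6
  d at 6 (size 2, align 2) → ends 8
  g at 8 (size 4, align 4) → ends 12
  pad 4 to align 8 for f
  f at 16 (size 8, align 8) → ends 24
  a at 24 (size 8, align 8) → ends 32
  total 32 bytes, alignment 8
packed(1) layout:
  c at 0 (size 2, align 1) → ends 2
  b at 2 (size 2, align 1) → ends 4
  h at 4 (size 2, align 1) → ends 6
  d at 6 (size 2, align 1) → ends 8
  g at 8 (size 4, align 1) → ends 12
  f at 12 (size 8, align 1) → ends 20
  a at 20 (size 8, align 1) → ends 28
  total 28 bytes, alignment 1
32 − 28 = 4

4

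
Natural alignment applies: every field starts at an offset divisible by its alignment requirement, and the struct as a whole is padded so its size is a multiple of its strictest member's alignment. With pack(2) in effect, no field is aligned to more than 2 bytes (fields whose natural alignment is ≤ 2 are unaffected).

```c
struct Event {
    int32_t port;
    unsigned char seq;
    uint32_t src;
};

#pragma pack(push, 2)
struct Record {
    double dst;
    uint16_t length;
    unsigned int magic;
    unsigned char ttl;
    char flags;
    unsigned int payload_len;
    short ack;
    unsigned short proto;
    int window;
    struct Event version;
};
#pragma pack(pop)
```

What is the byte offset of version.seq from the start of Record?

Event: 0..4  port  (4B, 4-aligned); 4..5  seq  (1B, 1-aligned); 5..8  -- padding (3B); 8..12  src  (4B, 4-aligned); sizeof = 12, alignof = 4
0..8  dst  (8B, 2-aligned)
8..10  length  (2B, 2-aligned)
10..14  magic  (4B, 2-aligned)
14..15  ttl  (1B, 1-aligned)
15..16  flags  (1B, 1-aligned)
16..20  payload_len  (4B, 2-aligned)
20..22  ack  (2B, 2-aligned)
22..24  proto  (2B, 2-aligned)
24..28  window  (4B, 2-aligned)
28..40  version  (12B, 2-aligned)
within Event: seq at 4
28 + 4 = 32

32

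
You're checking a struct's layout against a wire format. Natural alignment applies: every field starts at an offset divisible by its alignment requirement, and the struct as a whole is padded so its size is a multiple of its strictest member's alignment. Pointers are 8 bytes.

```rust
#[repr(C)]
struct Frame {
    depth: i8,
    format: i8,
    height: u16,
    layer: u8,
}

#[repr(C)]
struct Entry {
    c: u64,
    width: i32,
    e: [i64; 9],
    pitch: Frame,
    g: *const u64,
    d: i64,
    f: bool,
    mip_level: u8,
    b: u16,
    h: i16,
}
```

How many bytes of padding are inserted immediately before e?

4

Frame: depth at 0 (size 1, align 1) → ends 1; format at 1 (size 1, align 1) → ends 2; height at 2 (size 2, align 2) → ends 4; layer at 4 (size 1, align 1) → ends 5; tail pad 1 to reach multiple of 2; total 6 bytes, alignment 2
c at 0 (size 8, align 8) → ends 8
width at 8 (size 4, align 4) → ends 12
pad 4 to align 8 for e
e at 16 (size 72, align 8) → ends 88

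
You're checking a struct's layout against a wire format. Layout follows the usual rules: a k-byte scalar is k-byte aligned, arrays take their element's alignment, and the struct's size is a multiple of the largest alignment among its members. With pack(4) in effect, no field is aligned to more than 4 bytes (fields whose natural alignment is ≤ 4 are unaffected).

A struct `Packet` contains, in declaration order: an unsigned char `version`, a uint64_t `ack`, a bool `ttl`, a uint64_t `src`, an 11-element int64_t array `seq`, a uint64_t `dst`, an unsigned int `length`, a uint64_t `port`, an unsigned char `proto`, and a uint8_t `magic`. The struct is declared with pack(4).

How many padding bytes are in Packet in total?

version at 0 (size 1, align 1) → ends 1
pad 3 to align 4 for ack
ack at 4 (size 8, align 4) → ends 12
ttl at 12 (size 1, align 1) → ends 13
pad 3 to align 4 for src
src at 16 (size 8, align 4) → ends 24
seq at 24 (size 88, align 4) → ends 112
dst at 112 (size 8, align 4) → ends 120
length at 120 (size 4, align 4) → ends 124
port at 124 (size 8, align 4) → ends 132
proto at 132 (size 1, align 1) → ends 133
magic at 133 (size 1, align 1) → ends 134
tail pad 2 to reach multiple of 4
total 136 bytes, alignment 4
data bytes 128, size 136 → padding 8

8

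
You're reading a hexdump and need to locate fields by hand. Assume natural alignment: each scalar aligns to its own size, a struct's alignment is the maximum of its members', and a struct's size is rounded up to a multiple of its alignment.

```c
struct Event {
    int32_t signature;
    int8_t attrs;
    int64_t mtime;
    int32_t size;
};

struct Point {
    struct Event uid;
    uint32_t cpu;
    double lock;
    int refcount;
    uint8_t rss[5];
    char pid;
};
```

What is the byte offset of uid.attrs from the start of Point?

4

Event: @0: signature [4B, align 4] → 4; @4: attrs [1B, align 1] → 5; +3 pad (align 8); @8: mtime [8B, align 8] → 16; @16: size [4B, align 4] → 20; +4 tail pad (align 8); size 24, align 8
@0: uid [24B, align 8] → 24
within Event: attrs at 4
0 + 4 = 4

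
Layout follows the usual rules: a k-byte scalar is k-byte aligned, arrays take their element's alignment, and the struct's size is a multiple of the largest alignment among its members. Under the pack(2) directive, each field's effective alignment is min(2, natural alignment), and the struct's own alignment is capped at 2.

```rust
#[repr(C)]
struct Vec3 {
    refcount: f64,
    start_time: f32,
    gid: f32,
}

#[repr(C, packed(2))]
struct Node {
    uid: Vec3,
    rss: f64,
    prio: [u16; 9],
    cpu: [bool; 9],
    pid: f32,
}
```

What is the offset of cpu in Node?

42

Vec3: 0..8  refcount  (8B, 8-aligned); 8..12  start_time  (4B, 4-aligned); 12..16  gid  (4B, 4-aligned); sizeof = 16, alignof = 8
0..16  uid  (16B, 2-aligned)
16..24  rss  (8B, 2-aligned)
24..42  prio  (18B, 2-aligned)
42..51  cpu  (9B, 1-aligned)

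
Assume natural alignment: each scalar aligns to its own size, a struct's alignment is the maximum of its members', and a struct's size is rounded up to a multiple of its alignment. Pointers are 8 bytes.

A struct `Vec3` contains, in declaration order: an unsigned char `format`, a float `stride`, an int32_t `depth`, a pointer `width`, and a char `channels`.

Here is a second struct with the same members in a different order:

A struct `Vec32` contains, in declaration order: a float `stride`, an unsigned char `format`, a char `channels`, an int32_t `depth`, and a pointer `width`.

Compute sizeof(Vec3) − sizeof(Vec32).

8

0..1  format  (1B, 1-aligned)
1..4  -- padding (3B)
4..8  stride  (4B, 4-aligned)
8..12  depth  (4B, 4-aligned)
12..16  -- padding (4B)
16..24  width  (8B, 8-aligned)
24..25  channels  (1B, 1-aligned)
25..32  -- tail padding (7B)
sizeof = 32, alignof = 8
— Vec32 —
0..4  stride  (4B, 4-aligned)
4..5  format  (1B, 1-aligned)
5..6  channels  (1B, 1-aligned)
6..8  -- padding (2B)
8..12  depth  (4B, 4-aligned)
12..16  -- padding (4B)
16..24  width  (8B, 8-aligned)
sizeof = 24, alignof = 8
32 − 24 = 8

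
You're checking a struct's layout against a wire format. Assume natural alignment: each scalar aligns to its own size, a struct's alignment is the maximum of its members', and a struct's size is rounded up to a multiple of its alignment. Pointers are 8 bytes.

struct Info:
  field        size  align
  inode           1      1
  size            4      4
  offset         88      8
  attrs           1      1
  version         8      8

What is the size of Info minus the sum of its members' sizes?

@0: inode [1B, align 1] → 1
+3 pad (align 4)
@4: size [4B, align 4] → 8
@8: offset [88B, align 8] → 96
@96: attrs [1B, align 1] → 97
+7 pad (align 8)
@104: version [8B, align 8] → 112
size 112, align 8
data bytes 102, size 112 → padding 10

10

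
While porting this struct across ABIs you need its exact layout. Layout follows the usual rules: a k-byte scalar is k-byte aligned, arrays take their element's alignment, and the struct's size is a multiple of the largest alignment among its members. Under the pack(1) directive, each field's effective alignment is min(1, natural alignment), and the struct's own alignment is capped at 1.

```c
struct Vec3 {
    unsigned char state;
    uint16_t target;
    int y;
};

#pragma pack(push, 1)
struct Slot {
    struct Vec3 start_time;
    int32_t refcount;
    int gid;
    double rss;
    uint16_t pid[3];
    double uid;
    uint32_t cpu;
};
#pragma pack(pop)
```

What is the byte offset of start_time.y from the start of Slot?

Vec3: 0..1  state  (1B, 1-aligned); 1..2  -- padding (1B); 2..4  target  (2B, 2-aligned); 4..8  y  (4B, 4-aligned); sizeof = 8, alignof = 4
0..8  start_time  (8B, 1-aligned)
within Vec3: y at 4
0 + 4 = 4

4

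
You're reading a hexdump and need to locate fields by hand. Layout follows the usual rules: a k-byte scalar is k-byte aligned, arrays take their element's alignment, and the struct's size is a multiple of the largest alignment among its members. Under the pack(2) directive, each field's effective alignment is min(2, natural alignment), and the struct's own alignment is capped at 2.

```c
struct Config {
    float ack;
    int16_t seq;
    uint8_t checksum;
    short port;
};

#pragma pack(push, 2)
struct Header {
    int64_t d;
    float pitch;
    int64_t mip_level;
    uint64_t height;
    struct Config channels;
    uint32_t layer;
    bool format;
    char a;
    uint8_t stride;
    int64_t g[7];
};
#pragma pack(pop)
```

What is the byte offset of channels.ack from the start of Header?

28

Config: 0..4  ack  (4B, 4-aligned); 4..6  seq  (2B, 2-aligned); 6..7  checksum  (1B, 1-aligned); 7..8  -- padding (1B); 8..10  port  (2B, 2-aligned); 10..12  -- tail padding (2B); sizeof = 12, alignof = 4
0..8  d  (8B, 2-aligned)
8..12  pitch  (4B, 2-aligned)
12..20  mip_level  (8B, 2-aligned)
20..28  height  (8B, 2-aligned)
28..40  channels  (12B, 2-aligned)
within Config: ack at 0
28 + 0 = 28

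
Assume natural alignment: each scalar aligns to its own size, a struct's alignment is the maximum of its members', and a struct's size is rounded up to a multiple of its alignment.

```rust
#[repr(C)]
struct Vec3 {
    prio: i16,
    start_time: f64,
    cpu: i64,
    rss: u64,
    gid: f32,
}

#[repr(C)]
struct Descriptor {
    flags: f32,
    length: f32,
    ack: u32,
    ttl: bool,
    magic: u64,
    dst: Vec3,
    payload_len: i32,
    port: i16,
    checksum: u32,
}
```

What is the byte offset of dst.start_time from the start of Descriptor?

32

Vec3: @0: prio [2B, align 2] → 2; +6 pad (align 8); @8: start_time [8B, align 8] → 16; @16: cpu [8B, align 8] → 24; @24: rss [8B, align 8] → 32; @32: gid [4B, align 4] → 36; +4 tail pad (align 8); size 40, align 8
@0: flags [4B, align 4] → 4
@4: length [4B, align 4] → 8
@8: ack [4B, align 4] → 12
@12: ttl [1B, align 1] → 13
+3 pad (align 8)
@16: magic [8B, align 8] → 24
@24: dst [40B, align 8] → 64
within Vec3: start_time at 8
24 + 8 = 32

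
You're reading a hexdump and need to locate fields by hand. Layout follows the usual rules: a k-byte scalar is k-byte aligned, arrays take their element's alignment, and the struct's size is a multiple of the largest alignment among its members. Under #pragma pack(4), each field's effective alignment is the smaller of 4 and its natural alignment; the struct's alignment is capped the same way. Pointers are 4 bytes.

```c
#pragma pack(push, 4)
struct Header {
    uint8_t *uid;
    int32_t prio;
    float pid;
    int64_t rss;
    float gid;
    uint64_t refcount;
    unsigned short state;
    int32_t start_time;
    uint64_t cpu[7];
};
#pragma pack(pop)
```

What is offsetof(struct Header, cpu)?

40

@0: uid [4B, align 4] → 4
@4: prio [4B, align 4] → 8
@8: pid [4B, align 4] → 12
@12: rss [8B, align 4] → 20
@20: gid [4B, align 4] → 24
@24: refcount [8B, align 4] → 32
@32: state [2B, align 2] → 34
+2 pad (align 4)
@36: start_time [4B, align 4] → 40
@40: cpu [56B, align 4] → 96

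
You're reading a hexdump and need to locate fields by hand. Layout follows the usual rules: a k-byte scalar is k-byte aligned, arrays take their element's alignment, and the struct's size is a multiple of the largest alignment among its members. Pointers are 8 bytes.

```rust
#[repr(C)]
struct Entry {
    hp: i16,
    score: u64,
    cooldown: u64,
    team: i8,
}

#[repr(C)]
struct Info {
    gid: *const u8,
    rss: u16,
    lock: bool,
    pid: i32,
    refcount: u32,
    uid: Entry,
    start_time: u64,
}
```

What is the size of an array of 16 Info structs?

1024

Entry: hp at 0 (size 2, align 2) → ends 2; pad 6 to align 8 for score; score at 8 (size 8, align 8) → ends 16; cooldown at 16 (size 8, align 8) → ends 24; team at 24 (size 1, align 1) → ends 25; tail pad 7 to reach multiple of 8; total 32 bytes, alignment 8
gid at 0 (size 8, align 8) → ends 8
rss at 8 (size 2, align 2) → ends 10
lock at 10 (size 1, align 1) → ends 11
pad 1 to align 4 for pid
pid at 12 (size 4, align 4) → ends 16
refcount at 16 (size 4, align 4) → ends 20
pad 4 to align 8 for uid
uid at 24 (size 32, align 8) → ends 56
start_time at 56 (size 8, align 8) → ends 64
total 64 bytes, alignment 8
array of 16: 16 × 64 = 1024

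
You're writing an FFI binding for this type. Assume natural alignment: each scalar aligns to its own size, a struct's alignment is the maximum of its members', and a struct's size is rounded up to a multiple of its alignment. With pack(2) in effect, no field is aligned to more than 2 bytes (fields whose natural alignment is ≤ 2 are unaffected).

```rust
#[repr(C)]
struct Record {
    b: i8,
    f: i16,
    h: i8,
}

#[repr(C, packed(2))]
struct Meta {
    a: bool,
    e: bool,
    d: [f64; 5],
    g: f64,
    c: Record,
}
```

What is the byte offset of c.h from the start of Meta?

Record: 0..1  b  (1B, 1-aligned); 1..2  -- padding (1B); 2..4  f  (2B, 2-aligned); 4..5  h  (1B, 1-aligned); 5..6  -- tail padding (1B); sizeof = 6, alignof = 2
0..1  a  (1B, 1-aligned)
1..2  e  (1B, 1-aligned)
2..42  d  (40B, 2-aligned)
42..50  g  (8B, 2-aligned)
50..56  c  (6B, 2-aligned)
within Record: h at 4
50 + 4 = 54

54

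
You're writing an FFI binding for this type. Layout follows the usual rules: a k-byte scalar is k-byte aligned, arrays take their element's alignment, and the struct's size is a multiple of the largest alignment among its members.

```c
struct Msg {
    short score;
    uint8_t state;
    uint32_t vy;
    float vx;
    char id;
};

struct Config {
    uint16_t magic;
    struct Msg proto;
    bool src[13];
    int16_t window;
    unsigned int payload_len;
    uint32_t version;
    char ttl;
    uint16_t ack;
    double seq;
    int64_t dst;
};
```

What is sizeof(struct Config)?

Msg: @0: score [2B, align 2] → 2; @2: state [1B, align 1] → 3; +1 pad (align 4); @4: vy [4B, align 4] → 8; @8: vx [4B, align 4] → 12; @12: id [1B, align 1] → 13; +3 tail pad (align 4); size 16, align 4
@0: magic [2B, align 2] → 2
+2 pad (align 4)
@4: proto [16B, align 4] → 20
@20: src [13B, align 1] → 33
+1 pad (align 2)
@34: window [2B, align 2] → 36
@36: payload_len [4B, align 4] → 40
@40: version [4B, align 4] → 44
@44: ttl [1B, align 1] → 45
+1 pad (align 2)
@46: ack [2B, align 2] → 48
@48: seq [8B, align 8] → 56
@56: dst [8B, align 8] → 64
size 64, align 8

64 bytes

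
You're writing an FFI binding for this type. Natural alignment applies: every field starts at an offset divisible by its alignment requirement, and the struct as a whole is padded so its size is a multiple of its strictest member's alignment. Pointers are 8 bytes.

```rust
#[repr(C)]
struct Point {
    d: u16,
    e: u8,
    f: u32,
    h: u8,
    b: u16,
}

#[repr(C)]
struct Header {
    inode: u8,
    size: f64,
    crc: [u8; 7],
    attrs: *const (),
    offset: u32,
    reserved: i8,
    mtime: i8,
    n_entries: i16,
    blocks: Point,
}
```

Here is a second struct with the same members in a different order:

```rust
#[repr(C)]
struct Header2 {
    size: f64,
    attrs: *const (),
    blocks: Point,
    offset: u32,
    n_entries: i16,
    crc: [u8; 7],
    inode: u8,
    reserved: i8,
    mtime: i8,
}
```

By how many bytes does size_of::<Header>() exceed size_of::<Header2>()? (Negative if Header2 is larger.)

8

Point: 0..2  d  (2B, 2-aligned); 2..3  e  (1B, 1-aligned); 3..4  -- padding (1B); 4..8  f  (4B, 4-aligned); 8..9  h  (1B, 1-aligned); 9..10  -- padding (1B); 10..12  b  (2B, 2-aligned); sizeof = 12, alignof = 4
0..1  inode  (1B, 1-aligned)
1..8  -- padding (7B)
8..16  size  (8B, 8-aligned)
16..23  crc  (7B, 1-aligned)
23..24  -- padding (1B)
24..32  attrs  (8B, 8-aligned)
32..36  offset  (4B, 4-aligned)
36..37  reserved  (1B, 1-aligned)
37..38  mtime  (1B, 1-aligned)
38..40  n_entries  (2B, 2-aligned)
40..52  blocks  (12B, 4-aligned)
52..56  -- tail padding (4B)
sizeof = 56, alignof = 8
— Header2 —
0..8  size  (8B, 8-aligned)
8..16  attrs  (8B, 8-aligned)
16..28  blocks  (12B, 4-aligned)
28..32  offset  (4B, 4-aligned)
32..34  n_entries  (2B, 2-aligned)
34..41  crc  (7B, 1-aligned)
41..42  inode  (1B, 1-aligned)
42..43  reserved  (1B, 1-aligned)
43..44  mtime  (1B, 1-aligned)
44..48  -- tail padding (4B)
sizeof = 48, alignof = 8
56 − 48 = 8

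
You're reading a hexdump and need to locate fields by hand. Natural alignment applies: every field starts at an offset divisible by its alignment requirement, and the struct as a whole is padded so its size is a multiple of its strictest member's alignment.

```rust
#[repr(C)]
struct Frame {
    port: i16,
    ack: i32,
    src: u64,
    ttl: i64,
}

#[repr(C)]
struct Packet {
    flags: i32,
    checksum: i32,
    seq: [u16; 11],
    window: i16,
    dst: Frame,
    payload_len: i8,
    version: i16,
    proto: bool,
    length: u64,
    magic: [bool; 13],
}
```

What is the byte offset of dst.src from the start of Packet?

Frame: @0: port [2B, align 2] → 2; +2 pad (align 4); @4: ack [4B, align 4] → 8; @8: src [8B, align 8] → 16; @16: ttl [8B, align 8] → 24; size 24, align 8
@0: flags [4B, align 4] → 4
@4: checksum [4B, align 4] → 8
@8: seq [22B, align 2] → 30
@30: window [2B, align 2] → 32
@32: dst [24B, align 8] → 56
within Frame: src at 8
32 + 8 = 40

40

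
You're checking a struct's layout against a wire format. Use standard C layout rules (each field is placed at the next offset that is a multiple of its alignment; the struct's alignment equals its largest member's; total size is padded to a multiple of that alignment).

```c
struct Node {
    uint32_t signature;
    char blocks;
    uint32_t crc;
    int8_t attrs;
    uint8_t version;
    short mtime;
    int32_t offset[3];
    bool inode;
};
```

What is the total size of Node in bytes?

@0: signature [4B, align 4] → 4
@4: blocks [1B, align 1] → 5
+3 pad (align 4)
@8: crc [4B, align 4] → 12
@12: attrs [1B, align 1] → 13
@13: version [1B, align 1] → 14
@14: mtime [2B, align 2] → 16
@16: offset [12B, align 4] → 28
@28: inode [1B, align 1] → 29
+3 tail pad (align 4)
size 32, align 4

32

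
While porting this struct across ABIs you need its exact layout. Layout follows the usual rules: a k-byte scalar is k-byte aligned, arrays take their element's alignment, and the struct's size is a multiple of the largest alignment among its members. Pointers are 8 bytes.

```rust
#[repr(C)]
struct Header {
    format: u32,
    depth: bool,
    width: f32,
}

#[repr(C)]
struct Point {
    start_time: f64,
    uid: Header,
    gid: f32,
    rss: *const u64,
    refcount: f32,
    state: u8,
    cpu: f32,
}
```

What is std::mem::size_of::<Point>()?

Header: 0..4  format  (4B, 4-aligned); 4..5  depth  (1B, 1-aligned); 5..8  -- padding (3B); 8..12  width  (4B, 4-aligned); sizeof = 12, alignof = 4
0..8  start_time  (8B, 8-aligned)
8..20  uid  (12B, 4-aligned)
20..24  gid  (4B, 4-aligned)
24..32  rss  (8B, 8-aligned)
32..36  refcount  (4B, 4-aligned)
36..37  state  (1B, 1-aligned)
37..40  -- padding (3B)
40..44  cpu  (4B, 4-aligned)
44..48  -- tail padding (4B)
sizeof = 48, alignof = 8

48 bytes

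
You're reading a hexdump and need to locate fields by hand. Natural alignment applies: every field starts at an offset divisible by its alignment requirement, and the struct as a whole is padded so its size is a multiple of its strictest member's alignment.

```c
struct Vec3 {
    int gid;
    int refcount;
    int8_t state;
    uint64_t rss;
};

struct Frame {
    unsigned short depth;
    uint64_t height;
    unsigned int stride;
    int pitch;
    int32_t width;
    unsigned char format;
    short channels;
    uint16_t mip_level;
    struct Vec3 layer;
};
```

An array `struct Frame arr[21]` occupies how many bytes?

Vec3: 0..4  gid  (4B, 4-aligned); 4..8  refcount  (4B, 4-aligned); 8..9  state  (1B, 1-aligned); 9..16  -- padding (7B); 16..24  rss  (8B, 8-aligned); sizeof = 24, alignof = 8
0..2  depth  (2B, 2-aligned)
2..8  -- padding (6B)
8..16  height  (8B, 8-aligned)
16..20  stride  (4B, 4-aligned)
20..24  pitch  (4B, 4-aligned)
24..28  width  (4B, 4-aligned)
28..29  format  (1B, 1-aligned)
29..30  -- padding (1B)
30..32  channels  (2B, 2-aligned)
32..34  mip_level  (2B, 2-aligned)
34..40  -- padding (6B)
40..64  layer  (24B, 8-aligned)
sizeof = 64, alignof = 8
array of 21: 21 × 64 = 1344

1344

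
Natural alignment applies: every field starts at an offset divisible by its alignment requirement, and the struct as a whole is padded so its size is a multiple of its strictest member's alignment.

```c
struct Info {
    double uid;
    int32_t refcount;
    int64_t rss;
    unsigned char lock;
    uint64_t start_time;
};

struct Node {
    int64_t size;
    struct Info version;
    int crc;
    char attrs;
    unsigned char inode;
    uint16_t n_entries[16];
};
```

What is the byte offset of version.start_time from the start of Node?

40

Info: uid at 0 (size 8, align 8) → ends 8; refcount at 8 (size 4, align 4) → ends 12; pad 4 to align 8 for rss; rss at 16 (size 8, align 8) → ends 24; lock at 24 (size 1, align 1) → ends 25; pad 7 to align 8 for start_time; start_time at 32 (size 8, align 8) → ends 40; total 40 bytes, alignment 8
size at 0 (size 8, align 8) → ends 8
version at 8 (size 40, align 8) → ends 48
within Info: start_time at 32
8 + 32 = 40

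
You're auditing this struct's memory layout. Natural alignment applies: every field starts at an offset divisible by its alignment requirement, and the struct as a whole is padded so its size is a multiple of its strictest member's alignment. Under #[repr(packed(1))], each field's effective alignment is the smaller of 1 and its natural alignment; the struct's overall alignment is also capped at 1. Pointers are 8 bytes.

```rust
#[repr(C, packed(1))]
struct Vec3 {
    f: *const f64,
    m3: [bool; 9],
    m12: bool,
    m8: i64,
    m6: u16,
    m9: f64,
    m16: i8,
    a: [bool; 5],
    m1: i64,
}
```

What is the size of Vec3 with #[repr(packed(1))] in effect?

0..8  f  (8B, 1-aligned)
8..17  m3  (9B, 1-aligned)
17..18  m12  (1B, 1-aligned)
18..26  m8  (8B, 1-aligned)
26..28  m6  (2B, 1-aligned)
28..36  m9  (8B, 1-aligned)
36..37  m16  (1B, 1-aligned)
37..42  a  (5B, 1-aligned)
42..50  m1  (8B, 1-aligned)
sizeof = 50, alignof = 1

50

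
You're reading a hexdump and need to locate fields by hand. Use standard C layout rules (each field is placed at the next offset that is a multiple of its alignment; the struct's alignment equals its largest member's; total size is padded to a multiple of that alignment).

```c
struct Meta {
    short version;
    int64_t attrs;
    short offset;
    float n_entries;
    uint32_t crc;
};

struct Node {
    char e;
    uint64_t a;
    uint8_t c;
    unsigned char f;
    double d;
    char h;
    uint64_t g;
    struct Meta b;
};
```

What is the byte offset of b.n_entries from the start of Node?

68

Meta: @0: version [2B, align 2] → 2; +6 pad (align 8); @8: attrs [8B, align 8] → 16; @16: offset [2B, align 2] → 18; +2 pad (align 4); @20: n_entries [4B, align 4] → 24; @24: crc [4B, align 4] → 28; +4 tail pad (align 8); size 32, align 8
@0: e [1B, align 1] → 1
+7 pad (align 8)
@8: a [8B, align 8] → 16
@16: c [1B, align 1] → 17
@17: f [1B, align 1] → 18
+6 pad (align 8)
@24: d [8B, align 8] → 32
@32: h [1B, align 1] → 33
+7 pad (align 8)
@40: g [8B, align 8] → 48
@48: b [32B, align 8] → 80
within Meta: n_entries at 20
48 + 20 = 68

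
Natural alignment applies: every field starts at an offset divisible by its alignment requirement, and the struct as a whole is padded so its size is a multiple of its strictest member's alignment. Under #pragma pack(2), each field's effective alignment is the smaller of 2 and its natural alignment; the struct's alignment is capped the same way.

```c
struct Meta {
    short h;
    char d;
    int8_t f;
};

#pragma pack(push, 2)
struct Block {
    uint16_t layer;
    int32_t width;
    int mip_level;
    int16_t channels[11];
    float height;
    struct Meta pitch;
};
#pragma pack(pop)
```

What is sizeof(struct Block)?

Meta: h at 0 (size 2, align 2) → ends 2; d at 2 (size 1, align 1) → ends 3; f at 3 (size 1, align 1) → ends 4; total 4 bytes, alignment 2
layer at 0 (size 2, align 2) → ends 2
width at 2 (size 4, align 2) → ends 6
mip_level at 6 (size 4, align 2) → ends 10
channels at 10 (size 22, align 2) → ends 32
height at 32 (size 4, align 2) → ends 36
pitch at 36 (size 4, align 2) → ends 40
total 40 bytes, alignment 2

40 bytes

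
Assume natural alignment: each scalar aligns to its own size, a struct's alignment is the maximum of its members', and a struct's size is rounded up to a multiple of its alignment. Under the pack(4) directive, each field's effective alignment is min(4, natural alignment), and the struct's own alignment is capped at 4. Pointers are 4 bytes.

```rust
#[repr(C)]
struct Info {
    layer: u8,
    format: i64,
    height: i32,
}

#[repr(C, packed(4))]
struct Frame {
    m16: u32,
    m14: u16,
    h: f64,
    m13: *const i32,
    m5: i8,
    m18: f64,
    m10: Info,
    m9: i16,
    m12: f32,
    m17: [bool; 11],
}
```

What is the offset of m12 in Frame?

60

Info: layer at 0 (size 1, align 1) → ends 1; pad 7 to align 8 for format; format at 8 (size 8, align 8) → ends 16; height at 16 (size 4, align 4) → ends 20; tail pad 4 to reach multiple of 8; total 24 bytes, alignment 8
m16 at 0 (size 4, align 4) → ends 4
m14 at 4 (size 2, align 2) → ends 6
pad 2 to align 4 for h
h at 8 (size 8, align 4) → ends 16
m13 at 16 (size 4, align 4) → ends 20
m5 at 20 (size 1, align 1) → ends 21
pad 3 to align 4 for m18
m18 at 24 (size 8, align 4) → ends 32
m10 at 32 (size 24, align 4) → ends 56
m9 at 56 (size 2, align 2) → ends 58
pad 2 to align 4 for m12
m12 at 60 (size 4, align 4) → ends 64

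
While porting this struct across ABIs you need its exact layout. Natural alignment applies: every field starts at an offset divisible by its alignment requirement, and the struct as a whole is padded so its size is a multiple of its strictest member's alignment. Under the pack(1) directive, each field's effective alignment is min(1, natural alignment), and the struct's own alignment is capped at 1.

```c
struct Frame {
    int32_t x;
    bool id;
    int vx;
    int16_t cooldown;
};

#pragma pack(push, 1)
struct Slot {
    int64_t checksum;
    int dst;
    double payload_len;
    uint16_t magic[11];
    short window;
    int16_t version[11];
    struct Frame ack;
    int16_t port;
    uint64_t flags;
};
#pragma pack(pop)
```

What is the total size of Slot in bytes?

92 bytes

Frame: 0..4  x  (4B, 4-aligned); 4..5  id  (1B, 1-aligned); 5..8  -- padding (3B); 8..12  vx  (4B, 4-aligned); 12..14  cooldown  (2B, 2-aligned); 14..16  -- tail padding (2B); sizeof = 16, alignof = 4
0..8  checksum  (8B, 1-aligned)
8..12  dst  (4B, 1-aligned)
12..20  payload_len  (8B, 1-aligned)
20..42  magic  (22B, 1-aligned)
42..44  window  (2B, 1-aligned)
44..66  version  (22B, 1-aligned)
66..82  ack  (16B, 1-aligned)
82..84  port  (2B, 1-aligned)
84..92  flags  (8B, 1-aligned)
sizeof = 92, alignof = 1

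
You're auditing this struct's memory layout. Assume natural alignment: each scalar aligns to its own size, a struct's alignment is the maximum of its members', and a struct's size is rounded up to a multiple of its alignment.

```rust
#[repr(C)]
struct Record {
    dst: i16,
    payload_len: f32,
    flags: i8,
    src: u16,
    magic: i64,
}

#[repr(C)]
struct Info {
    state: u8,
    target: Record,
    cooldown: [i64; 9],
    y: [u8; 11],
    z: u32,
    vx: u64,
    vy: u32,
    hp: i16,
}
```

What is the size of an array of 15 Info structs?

Record: dst at 0 (size 2, align 2) → ends 2; pad 2 to align 4 for payload_len; payload_len at 4 (size 4, align 4) → ends 8; flags at 8 (size 1, align 1) → ends 9; pad 1 to align 2 for src; src at 10 (size 2, align 2) → ends 12; pad 4 to align 8 for magic; magic at 16 (size 8, align 8) → ends 24; total 24 bytes, alignment 8
state at 0 (size 1, align 1) → ends 1
pad 7 to align 8 for target
target at 8 (size 24, align 8) → ends 32
cooldown at 32 (size 72, align 8) → ends 104
y at 104 (size 11, align 1) → ends 115
pad 1 to align 4 for z
z at 116 (size 4, align 4) → ends 120
vx at 120 (size 8, align 8) → ends 128
vy at 128 (size 4, align 4) → ends 132
hp at 132 (size 2, align 2) → ends 134
tail pad 2 to reach multiple of 8
total 136 bytes, alignment 8
array of 15: 15 × 136 = 2040

2040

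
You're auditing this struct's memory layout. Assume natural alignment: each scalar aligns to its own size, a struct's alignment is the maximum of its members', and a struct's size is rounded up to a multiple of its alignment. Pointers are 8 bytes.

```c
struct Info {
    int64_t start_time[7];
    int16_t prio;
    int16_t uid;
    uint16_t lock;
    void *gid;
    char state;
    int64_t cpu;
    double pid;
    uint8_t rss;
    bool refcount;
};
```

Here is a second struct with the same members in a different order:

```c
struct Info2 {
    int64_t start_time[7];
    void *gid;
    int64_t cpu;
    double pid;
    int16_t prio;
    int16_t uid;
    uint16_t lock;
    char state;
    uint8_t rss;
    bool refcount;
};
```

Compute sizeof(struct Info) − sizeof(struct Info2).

8

@0: start_time [56B, align 8] → 56
@56: prio [2B, align 2] → 58
@58: uid [2B, align 2] → 60
@60: lock [2B, align 2] → 62
+2 pad (align 8)
@64: gid [8B, align 8] → 72
@72: state [1B, align 1] → 73
+7 pad (align 8)
@80: cpu [8B, align 8] → 88
@88: pid [8B, align 8] → 96
@96: rss [1B, align 1] → 97
@97: refcount [1B, align 1] → 98
+6 tail pad (align 8)
size 104, align 8
— Info2 —
@0: start_time [56B, align 8] → 56
@56: gid [8B, align 8] → 64
@64: cpu [8B, align 8] → 72
@72: pid [8B, align 8] → 80
@80: prio [2B, align 2] → 82
@82: uid [2B, align 2] → 84
@84: lock [2B, align 2] → 86
@86: state [1B, align 1] → 87
@87: rss [1B, align 1] → 88
@88: refcount [1B, align 1] → 89
+7 tail pad (align 8)
size 96, align 8
104 − 96 = 8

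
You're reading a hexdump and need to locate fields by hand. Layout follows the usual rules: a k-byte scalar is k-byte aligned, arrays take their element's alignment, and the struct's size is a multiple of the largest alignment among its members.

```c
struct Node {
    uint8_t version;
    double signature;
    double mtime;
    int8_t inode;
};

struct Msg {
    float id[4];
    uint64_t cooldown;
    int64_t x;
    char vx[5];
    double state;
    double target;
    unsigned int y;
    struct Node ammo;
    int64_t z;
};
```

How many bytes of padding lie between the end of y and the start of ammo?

4

Node: 0..1  version  (1B, 1-aligned); 1..8  -- padding (7B); 8..16  signature  (8B, 8-aligned); 16..24  mtime  (8B, 8-aligned); 24..25  inode  (1B, 1-aligned); 25..32  -- tail padding (7B); sizeof = 32, alignof = 8
0..16  id  (16B, 4-aligned)
16..24  cooldown  (8B, 8-aligned)
24..32  x  (8B, 8-aligned)
32..37  vx  (5B, 1-aligned)
37..40  -- padding (3B)
40..48  state  (8B, 8-aligned)
48..56  target  (8B, 8-aligned)
56..60  y  (4B, 4-aligned)
60..64  -- padding (4B)
64..96  ammo  (32B, 8-aligned)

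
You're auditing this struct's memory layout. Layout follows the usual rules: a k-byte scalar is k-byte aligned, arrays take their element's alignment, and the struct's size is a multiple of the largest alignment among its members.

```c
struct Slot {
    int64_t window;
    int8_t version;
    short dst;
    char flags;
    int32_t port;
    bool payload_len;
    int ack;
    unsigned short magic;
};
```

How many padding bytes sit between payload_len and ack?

@0: window [8B, align 8] → 8
@8: version [1B, align 1] → 9
+1 pad (align 2)
@10: dst [2B, align 2] → 12
@12: flags [1B, align 1] → 13
+3 pad (align 4)
@16: port [4B, align 4] → 20
@20: payload_len [1B, align 1] → 21
+3 pad (align 4)
@24: ack [4B, align 4] → 28

3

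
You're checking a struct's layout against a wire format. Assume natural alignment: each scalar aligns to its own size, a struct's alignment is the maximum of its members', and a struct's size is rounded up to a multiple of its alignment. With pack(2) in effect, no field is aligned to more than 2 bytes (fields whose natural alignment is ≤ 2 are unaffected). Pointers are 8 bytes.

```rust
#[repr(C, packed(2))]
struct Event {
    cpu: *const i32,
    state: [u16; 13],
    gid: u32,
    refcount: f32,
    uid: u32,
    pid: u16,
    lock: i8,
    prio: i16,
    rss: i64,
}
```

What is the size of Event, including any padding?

cpu at 0 (size 8, align 2) → ends 8
state at 8 (size 26, align 2) → ends 34
gid at 34 (size 4, align 2) → ends 38
refcount at 38 (size 4, align 2) → ends 42
uid at 42 (size 4, align 2) → ends 46
pid at 46 (size 2, align 2) → ends 48
lock at 48 (size 1, align 1) → ends 49
pad 1 to align 2 for prio
prio at 50 (size 2, align 2) → ends 52
rss at 52 (size 8, align 2) → ends 60
total 60 bytes, alignment 2

60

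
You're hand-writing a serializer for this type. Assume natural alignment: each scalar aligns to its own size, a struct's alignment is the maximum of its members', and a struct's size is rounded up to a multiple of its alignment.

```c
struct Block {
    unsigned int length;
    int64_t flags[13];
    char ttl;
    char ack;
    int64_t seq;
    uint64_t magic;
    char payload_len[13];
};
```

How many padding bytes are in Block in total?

13

@0: length [4B, align 4] → 4
+4 pad (align 8)
@8: flags [104B, align 8] → 112
@112: ttl [1B, align 1] → 113
@113: ack [1B, align 1] → 114
+6 pad (align 8)
@120: seq [8B, align 8] → 128
@128: magic [8B, align 8] → 136
@136: payload_len [13B, align 1] → 149
+3 tail pad (align 8)
size 152, align 8
data bytes 139, size 152 → padding 13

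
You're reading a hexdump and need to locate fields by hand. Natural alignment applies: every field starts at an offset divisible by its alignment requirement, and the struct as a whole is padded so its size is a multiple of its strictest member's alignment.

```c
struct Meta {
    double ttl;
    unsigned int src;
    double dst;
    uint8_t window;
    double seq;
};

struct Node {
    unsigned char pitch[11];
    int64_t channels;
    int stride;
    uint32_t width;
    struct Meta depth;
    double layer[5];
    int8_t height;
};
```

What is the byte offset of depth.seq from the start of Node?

Meta: @0: ttl [8B, align 8] → 8; @8: src [4B, align 4] → 12; +4 pad (align 8); @16: dst [8B, align 8] → 24; @24: window [1B, align 1] → 25; +7 pad (align 8); @32: seq [8B, align 8] → 40; size 40, align 8
@0: pitch [11B, align 1] → 11
+5 pad (align 8)
@16: channels [8B, align 8] → 24
@24: stride [4B, align 4] → 28
@28: width [4B, align 4] → 32
@32: depth [40B, align 8] → 72
within Meta: seq at 32
32 + 32 = 64

64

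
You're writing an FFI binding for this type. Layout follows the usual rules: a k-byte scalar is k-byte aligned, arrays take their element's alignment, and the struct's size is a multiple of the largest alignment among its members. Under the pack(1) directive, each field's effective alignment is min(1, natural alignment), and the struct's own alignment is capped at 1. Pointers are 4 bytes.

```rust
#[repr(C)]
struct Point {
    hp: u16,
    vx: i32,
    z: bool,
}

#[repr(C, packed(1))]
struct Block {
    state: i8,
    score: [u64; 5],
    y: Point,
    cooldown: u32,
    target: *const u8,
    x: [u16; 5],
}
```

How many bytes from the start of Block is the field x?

61

Point: 0..2  hp  (2B, 2-aligned); 2..4  -- padding (2B); 4..8  vx  (4B, 4-aligned); 8..9  z  (1B, 1-aligned); 9..12  -- tail padding (3B); sizeof = 12, alignof = 4
0..1  state  (1B, 1-aligned)
1..41  score  (40B, 1-aligned)
41..53  y  (12B, 1-aligned)
53..57  cooldown  (4B, 1-aligned)
57..61  target  (4B, 1-aligned)
61..71  x  (10B, 1-aligned)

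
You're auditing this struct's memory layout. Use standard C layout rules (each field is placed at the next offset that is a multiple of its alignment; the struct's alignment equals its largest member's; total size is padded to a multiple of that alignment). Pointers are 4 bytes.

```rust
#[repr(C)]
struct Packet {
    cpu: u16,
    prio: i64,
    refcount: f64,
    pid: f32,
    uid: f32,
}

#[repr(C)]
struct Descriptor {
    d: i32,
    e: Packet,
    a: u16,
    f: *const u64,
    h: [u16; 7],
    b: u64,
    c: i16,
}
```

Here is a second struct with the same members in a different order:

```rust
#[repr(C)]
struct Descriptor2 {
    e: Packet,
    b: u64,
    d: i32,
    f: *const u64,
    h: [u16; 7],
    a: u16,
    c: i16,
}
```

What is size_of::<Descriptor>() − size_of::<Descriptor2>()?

Packet: cpu at 0 (size 2, align 2) → ends 2; pad 6 to align 8 for prio; prio at 8 (size 8, align 8) → ends 16; refcount at 16 (size 8, align 8) → ends 24; pid at 24 (size 4, align 4) → ends 28; uid at 28 (size 4, align 4) → ends 32; total 32 bytes, alignment 8
d at 0 (size 4, align 4) → ends 4
pad 4 to align 8 for e
e at 8 (size 32, align 8) → ends 40
a at 40 (size 2, align 2) → ends 42
pad 2 to align 4 for f
f at 44 (size 4, align 4) → ends 48
h at 48 (size 14, align 2) → ends 62
pad 2 to align 8 for b
b at 64 (size 8, align 8) → ends 72
c at 72 (size 2, align 2) → ends 74
tail pad 6 to reach multiple of 8
total 80 bytes, alignment 8
— Descriptor2 —
e at 0 (size 32, align 8) → ends 32
b at 32 (size 8, align 8) → ends 40
d at 40 (size 4, align 4) → ends 44
f at 44 (size 4, align 4) → ends 48
h at 48 (size 14, align 2) → ends 62
a at 62 (size 2, align 2) → ends 64
c at 64 (size 2, align 2) → ends 66
tail pad 6 to reach multiple of 8
total 72 bytes, alignment 8
80 − 72 = 8

8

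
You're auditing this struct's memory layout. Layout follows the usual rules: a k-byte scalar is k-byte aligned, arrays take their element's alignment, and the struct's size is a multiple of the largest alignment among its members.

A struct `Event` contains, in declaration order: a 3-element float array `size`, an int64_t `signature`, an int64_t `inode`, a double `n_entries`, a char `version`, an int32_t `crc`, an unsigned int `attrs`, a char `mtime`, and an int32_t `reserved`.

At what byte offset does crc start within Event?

44

size at 0 (size 12, align 4) → ends 12
pad 4 to align 8 for signature
signature at 16 (size 8, align 8) → ends 24
inode at 24 (size 8, align 8) → ends 32
n_entries at 32 (size 8, align 8) → ends 40
version at 40 (size 1, align 1) → ends 41
pad 3 to align 4 for crc
crc at 44 (size 4, align 4) → ends 48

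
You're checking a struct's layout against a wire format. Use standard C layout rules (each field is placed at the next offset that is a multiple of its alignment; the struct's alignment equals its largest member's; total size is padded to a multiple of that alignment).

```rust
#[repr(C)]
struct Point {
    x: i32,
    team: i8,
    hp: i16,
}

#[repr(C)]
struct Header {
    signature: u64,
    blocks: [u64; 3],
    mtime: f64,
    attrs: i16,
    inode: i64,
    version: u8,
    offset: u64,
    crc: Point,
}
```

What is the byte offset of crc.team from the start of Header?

Point: x at 0 (size 4, align 4) → ends 4; team at 4 (size 1, align 1) → ends 5; pad 1 to align 2 for hp; hp at 6 (size 2, align 2) → ends 8; total 8 bytes, alignment 4
signature at 0 (size 8, align 8) → ends 8
blocks at 8 (size 24, align 8) → ends 32
mtime at 32 (size 8, align 8) → ends 40
attrs at 40 (size 2, align 2) → ends 42
pad 6 to align 8 for inode
inode at 48 (size 8, align 8) → ends 56
version at 56 (size 1, align 1) → ends 57
pad 7 to align 8 for offset
offset at 64 (size 8, align 8) → ends 72
crc at 72 (size 8, align 4) → ends 80
within Point: team at 4
72 + 4 = 76

76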